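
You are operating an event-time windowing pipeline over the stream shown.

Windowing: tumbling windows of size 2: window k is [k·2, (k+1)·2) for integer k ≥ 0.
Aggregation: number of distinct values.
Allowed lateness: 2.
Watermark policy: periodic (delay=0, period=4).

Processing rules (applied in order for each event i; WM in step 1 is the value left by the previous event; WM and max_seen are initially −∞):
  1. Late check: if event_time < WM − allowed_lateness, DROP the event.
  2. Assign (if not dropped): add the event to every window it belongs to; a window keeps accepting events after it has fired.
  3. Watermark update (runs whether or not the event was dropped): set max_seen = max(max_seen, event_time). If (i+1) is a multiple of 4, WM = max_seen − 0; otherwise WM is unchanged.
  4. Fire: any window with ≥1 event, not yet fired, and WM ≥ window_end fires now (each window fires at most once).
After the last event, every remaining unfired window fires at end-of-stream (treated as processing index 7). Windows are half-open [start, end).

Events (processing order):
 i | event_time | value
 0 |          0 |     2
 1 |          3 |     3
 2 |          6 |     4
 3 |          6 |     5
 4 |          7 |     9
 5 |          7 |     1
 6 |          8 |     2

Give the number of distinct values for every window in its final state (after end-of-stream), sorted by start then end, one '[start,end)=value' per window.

[0,2)=1 [2,4)=1 [6,8)=4 [8,10)=1

i=0 t=0 v=2: → [0,2); WM=−∞
i=1 t=3 v=3: → [2,4); WM=−∞
i=2 t=6 v=4: → [6,8); WM=−∞
i=3 t=6 v=5: → [6,8); WM=6; [0,2) fires=1 [2,4) fires=1
i=4 t=7 v=9: → [6,8); WM=6
i=5 t=7 v=1: → [6,8); WM=6
i=6 t=8 v=2: → [8,10); WM=6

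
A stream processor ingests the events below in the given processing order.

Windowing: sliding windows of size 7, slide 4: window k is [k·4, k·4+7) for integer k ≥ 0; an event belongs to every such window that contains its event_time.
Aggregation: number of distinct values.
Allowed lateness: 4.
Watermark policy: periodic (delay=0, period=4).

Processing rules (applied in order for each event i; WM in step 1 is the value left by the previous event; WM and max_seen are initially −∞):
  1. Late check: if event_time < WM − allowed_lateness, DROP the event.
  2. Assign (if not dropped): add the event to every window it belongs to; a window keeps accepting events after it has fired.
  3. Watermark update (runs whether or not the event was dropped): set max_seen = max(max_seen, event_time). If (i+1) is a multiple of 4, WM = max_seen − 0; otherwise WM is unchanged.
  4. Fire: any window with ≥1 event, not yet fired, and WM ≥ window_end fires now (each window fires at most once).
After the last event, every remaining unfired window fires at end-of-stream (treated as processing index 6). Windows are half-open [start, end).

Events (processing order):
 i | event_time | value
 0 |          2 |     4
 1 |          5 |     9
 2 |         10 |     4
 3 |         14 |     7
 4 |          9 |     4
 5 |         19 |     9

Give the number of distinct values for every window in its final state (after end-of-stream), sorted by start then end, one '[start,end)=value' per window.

[0,7)=2 [4,11)=2 [8,15)=2 [12,19)=1 [16,23)=1

i=0 t=2 v=4: → [0,7); WM=−∞
i=1 t=5 v=9: → [4,11),[0,7); WM=−∞
i=2 t=10 v=4: → [8,15),[4,11); WM=−∞
i=3 t=14 v=7: → [12,19),[8,15); WM=14; [0,7) fires=2 [4,11) fires=2
i=4 t=9 v=4: DROP (t<14-4); WM=14
i=5 t=19 v=9: → [16,23); WM=14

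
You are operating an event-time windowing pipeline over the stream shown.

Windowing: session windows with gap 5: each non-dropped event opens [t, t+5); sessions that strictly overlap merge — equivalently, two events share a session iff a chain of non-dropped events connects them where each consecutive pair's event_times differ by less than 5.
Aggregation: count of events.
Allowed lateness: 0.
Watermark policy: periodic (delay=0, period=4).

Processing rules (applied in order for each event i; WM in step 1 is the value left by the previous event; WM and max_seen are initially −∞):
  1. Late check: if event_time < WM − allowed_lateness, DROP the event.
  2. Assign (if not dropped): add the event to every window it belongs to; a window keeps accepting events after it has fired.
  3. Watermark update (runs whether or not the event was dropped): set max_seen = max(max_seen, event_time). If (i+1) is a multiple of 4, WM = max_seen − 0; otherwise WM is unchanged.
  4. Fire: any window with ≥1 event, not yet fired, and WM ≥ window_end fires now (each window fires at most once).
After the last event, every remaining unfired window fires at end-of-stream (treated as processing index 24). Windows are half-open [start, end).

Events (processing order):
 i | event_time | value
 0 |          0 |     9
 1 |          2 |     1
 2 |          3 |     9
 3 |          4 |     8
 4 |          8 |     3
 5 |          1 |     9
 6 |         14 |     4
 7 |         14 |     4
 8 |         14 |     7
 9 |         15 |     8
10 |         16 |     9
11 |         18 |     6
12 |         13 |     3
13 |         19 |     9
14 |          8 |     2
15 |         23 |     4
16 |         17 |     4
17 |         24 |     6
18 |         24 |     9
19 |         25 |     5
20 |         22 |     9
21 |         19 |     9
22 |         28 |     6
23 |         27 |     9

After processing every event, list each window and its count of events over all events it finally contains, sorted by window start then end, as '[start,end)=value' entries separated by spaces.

[0,13)=5 [14,33)=13

i=0 t=0 v=9: → [0,5); WM=−∞
i=1 t=2 v=1: → [0,7); WM=−∞
i=2 t=3 v=9: → [0,8); WM=−∞
i=3 t=4 v=8: → [0,9); WM=4
i=4 t=8 v=3: → [0,13); WM=4
i=5 t=1 v=9: DROP (t<4-0); WM=4
i=6 t=14 v=4: → [14,19); WM=4
i=7 t=14 v=4: → [14,19); WM=14
i=8 t=14 v=7: → [14,19); WM=14
i=9 t=15 v=8: → [14,20); WM=14
i=10 t=16 v=9: → [14,21); WM=14
i=11 t=18 v=6: → [14,23); WM=18
i=12 t=13 v=3: DROP (t<18-0); WM=18
i=13 t=19 v=9: → [14,24); WM=18
i=14 t=8 v=2: DROP (t<18-0); WM=18
i=15 t=23 v=4: → [14,28); WM=23
i=16 t=17 v=4: DROP (t<23-0); WM=23
i=17 t=24 v=6: → [14,29); WM=23
i=18 t=24 v=9: → [14,29); WM=23
i=19 t=25 v=5: → [14,30); WM=25
i=20 t=22 v=9: DROP (t<25-0); WM=25
i=21 t=19 v=9: DROP (t<25-0); WM=25
i=22 t=28 v=6: → [14,33); WM=25
i=23 t=27 v=9: → [14,33); WM=28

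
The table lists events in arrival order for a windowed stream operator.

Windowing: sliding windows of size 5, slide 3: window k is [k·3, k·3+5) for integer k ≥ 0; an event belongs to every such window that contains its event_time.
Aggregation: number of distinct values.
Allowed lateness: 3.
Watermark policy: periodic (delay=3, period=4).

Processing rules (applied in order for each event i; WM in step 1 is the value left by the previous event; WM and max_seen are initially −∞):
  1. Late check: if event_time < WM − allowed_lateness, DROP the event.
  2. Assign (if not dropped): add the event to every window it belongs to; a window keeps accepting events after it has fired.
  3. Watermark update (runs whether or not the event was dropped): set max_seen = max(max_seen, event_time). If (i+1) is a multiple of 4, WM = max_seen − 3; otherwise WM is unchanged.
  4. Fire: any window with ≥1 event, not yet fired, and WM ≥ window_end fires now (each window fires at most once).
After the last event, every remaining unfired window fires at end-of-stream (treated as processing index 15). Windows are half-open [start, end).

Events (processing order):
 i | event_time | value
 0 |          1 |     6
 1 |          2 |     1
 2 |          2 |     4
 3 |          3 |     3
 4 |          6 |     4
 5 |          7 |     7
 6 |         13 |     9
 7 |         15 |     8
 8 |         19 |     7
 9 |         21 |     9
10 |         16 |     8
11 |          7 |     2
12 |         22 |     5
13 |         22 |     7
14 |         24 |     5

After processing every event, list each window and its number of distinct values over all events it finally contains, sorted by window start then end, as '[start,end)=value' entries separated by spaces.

[0,5)=4 [3,8)=3 [6,11)=2 [9,14)=1 [12,17)=2 [15,20)=2 [18,23)=3 [21,26)=3 [24,29)=1

i=0 t=1 v=6: → [0,5); WM=−∞
i=1 t=2 v=1: → [0,5); WM=−∞
i=2 t=2 v=4: → [0,5); WM=−∞
i=3 t=3 v=3: → [3,8),[0,5); WM=0
i=4 t=6 v=4: → [6,11),[3,8); WM=0
i=5 t=7 v=7: → [6,11),[3,8); WM=0
i=6 t=13 v=9: → [12,17),[9,14); WM=0
i=7 t=15 v=8: → [15,20),[12,17); WM=12; [0,5) fires=4 [3,8) fires=3 [6,11) fires=2
i=8 t=19 v=7: → [18,23),[15,20); WM=12
i=9 t=21 v=9: → [21,26),[18,23); WM=12
i=10 t=16 v=8: → [15,20),[12,17); WM=12
i=11 t=7 v=2: DROP (t<12-3); WM=18; [9,14) fires=1 [12,17) fires=2
i=12 t=22 v=5: → [21,26),[18,23); WM=18
i=13 t=22 v=7: → [21,26),[18,23); WM=18
i=14 t=24 v=5: → [24,29),[21,26); WM=18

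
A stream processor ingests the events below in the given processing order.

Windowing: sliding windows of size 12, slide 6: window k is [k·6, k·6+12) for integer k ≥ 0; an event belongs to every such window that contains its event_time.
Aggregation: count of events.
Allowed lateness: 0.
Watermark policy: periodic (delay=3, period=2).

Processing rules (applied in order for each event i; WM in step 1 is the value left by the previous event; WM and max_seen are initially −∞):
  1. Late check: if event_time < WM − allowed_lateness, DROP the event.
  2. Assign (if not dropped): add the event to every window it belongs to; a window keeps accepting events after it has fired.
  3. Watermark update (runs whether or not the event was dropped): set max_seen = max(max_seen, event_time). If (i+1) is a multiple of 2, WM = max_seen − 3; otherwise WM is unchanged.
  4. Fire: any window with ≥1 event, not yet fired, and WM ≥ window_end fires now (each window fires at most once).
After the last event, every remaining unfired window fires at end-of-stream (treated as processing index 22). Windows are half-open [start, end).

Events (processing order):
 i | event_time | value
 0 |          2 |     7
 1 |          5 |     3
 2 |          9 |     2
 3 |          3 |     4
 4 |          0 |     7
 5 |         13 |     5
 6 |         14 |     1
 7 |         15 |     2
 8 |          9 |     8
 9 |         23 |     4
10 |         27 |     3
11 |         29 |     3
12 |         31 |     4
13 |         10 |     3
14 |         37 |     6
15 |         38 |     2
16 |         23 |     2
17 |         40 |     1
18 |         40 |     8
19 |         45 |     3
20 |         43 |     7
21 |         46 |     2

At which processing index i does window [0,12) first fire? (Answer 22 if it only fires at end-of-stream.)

i=0 t=2 v=7: → [0,12); WM=−∞
i=1 t=5 v=3: → [0,12); WM=2
i=2 t=9 v=2: → [6,18),[0,12); WM=2
i=3 t=3 v=4: → [0,12); WM=6
i=4 t=0 v=7: DROP (t<6-0); WM=6
i=5 t=13 v=5: → [12,24),[6,18); WM=10
i=6 t=14 v=1: → [12,24),[6,18); WM=10
i=7 t=15 v=2: → [12,24),[6,18); WM=12; [0,12) fires=4
i=8 t=9 v=8: DROP (t<12-0); WM=12
i=9 t=23 v=4: → [18,30),[12,24); WM=20; [6,18) fires=4
i=10 t=27 v=3: → [24,36),[18,30); WM=20
i=11 t=29 v=3: → [24,36),[18,30); WM=26; [12,24) fires=4
i=12 t=31 v=4: → [30,42),[24,36); WM=26
i=13 t=10 v=3: DROP (t<26-0); WM=28
i=14 t=37 v=6: → [36,48),[30,42); WM=28
i=15 t=38 v=2: → [36,48),[30,42); WM=35; [18,30) fires=3
i=16 t=23 v=2: DROP (t<35-0); WM=35
i=17 t=40 v=1: → [36,48),[30,42); WM=37; [24,36) fires=3
i=18 t=40 v=8: → [36,48),[30,42); WM=37
i=19 t=45 v=3: → [42,54),[36,48); WM=42; [30,42) fires=5
i=20 t=43 v=7: → [42,54),[36,48); WM=42
i=21 t=46 v=2: → [42,54),[36,48); WM=43

7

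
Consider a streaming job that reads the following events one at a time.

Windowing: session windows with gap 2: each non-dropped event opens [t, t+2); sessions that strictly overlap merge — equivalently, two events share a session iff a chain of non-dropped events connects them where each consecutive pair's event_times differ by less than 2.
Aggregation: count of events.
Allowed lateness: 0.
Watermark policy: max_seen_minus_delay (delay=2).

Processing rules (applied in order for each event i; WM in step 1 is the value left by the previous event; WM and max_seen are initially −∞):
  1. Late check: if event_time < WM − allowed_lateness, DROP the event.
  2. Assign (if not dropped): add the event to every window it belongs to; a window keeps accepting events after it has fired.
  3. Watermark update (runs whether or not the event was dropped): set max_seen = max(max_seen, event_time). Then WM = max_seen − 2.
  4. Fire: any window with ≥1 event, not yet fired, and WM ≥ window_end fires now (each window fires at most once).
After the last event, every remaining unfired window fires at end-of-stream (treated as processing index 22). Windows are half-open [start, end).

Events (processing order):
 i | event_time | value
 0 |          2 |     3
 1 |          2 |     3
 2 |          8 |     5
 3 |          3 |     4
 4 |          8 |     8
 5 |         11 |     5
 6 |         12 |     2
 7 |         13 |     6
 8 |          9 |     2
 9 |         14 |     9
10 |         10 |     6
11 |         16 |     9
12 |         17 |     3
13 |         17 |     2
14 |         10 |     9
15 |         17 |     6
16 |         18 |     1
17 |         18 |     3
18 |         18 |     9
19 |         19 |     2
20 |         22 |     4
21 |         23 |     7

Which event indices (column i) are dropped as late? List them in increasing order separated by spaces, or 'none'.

i=0 t=2 v=3: → [2,4); WM=0
i=1 t=2 v=3: → [2,4); WM=0
i=2 t=8 v=5: → [8,10); WM=6
i=3 t=3 v=4: DROP (t<6-0); WM=6
i=4 t=8 v=8: → [8,10); WM=6
i=5 t=11 v=5: → [11,13); WM=9
i=6 t=12 v=2: → [11,14); WM=10
i=7 t=13 v=6: → [11,15); WM=11
i=8 t=9 v=2: DROP (t<11-0); WM=11
i=9 t=14 v=9: → [11,16); WM=12
i=10 t=10 v=6: DROP (t<12-0); WM=12
i=11 t=16 v=9: → [16,18); WM=14
i=12 t=17 v=3: → [16,19); WM=15
i=13 t=17 v=2: → [16,19); WM=15
i=14 t=10 v=9: DROP (t<15-0); WM=15
i=15 t=17 v=6: → [16,19); WM=15
i=16 t=18 v=1: → [16,20); WM=16
i=17 t=18 v=3: → [16,20); WM=16
i=18 t=18 v=9: → [16,20); WM=16
i=19 t=19 v=2: → [16,21); WM=17
i=20 t=22 v=4: → [22,24); WM=20
i=21 t=23 v=7: → [22,25); WM=21

3 8 10 14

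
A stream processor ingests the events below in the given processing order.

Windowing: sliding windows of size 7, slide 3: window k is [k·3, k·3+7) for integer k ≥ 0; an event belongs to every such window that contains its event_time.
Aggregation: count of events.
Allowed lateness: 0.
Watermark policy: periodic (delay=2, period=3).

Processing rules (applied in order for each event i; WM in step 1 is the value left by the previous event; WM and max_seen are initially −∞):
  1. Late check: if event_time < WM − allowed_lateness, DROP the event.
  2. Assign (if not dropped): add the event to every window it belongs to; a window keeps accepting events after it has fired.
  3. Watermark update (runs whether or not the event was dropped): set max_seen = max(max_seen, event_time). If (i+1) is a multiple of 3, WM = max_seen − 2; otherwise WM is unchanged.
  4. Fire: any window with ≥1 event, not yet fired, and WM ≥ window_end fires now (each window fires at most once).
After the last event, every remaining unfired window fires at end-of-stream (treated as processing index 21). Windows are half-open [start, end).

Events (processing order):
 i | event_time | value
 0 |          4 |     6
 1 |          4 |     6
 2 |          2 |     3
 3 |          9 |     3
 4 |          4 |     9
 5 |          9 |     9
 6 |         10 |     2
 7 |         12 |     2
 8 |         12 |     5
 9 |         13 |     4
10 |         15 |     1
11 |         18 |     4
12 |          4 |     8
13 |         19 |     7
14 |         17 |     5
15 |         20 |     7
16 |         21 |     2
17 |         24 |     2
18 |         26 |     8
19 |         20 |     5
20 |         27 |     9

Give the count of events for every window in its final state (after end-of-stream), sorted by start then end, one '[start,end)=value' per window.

[0,7)=4 [3,10)=5 [6,13)=5 [9,16)=7 [12,19)=6 [15,22)=6 [18,25)=5 [21,28)=4 [24,31)=3 [27,34)=1

i=0 t=4 v=6: → [3,10),[0,7); WM=−∞
i=1 t=4 v=6: → [3,10),[0,7); WM=−∞
i=2 t=2 v=3: → [0,7); WM=2
i=3 t=9 v=3: → [9,16),[6,13),[3,10); WM=2
i=4 t=4 v=9: → [3,10),[0,7); WM=2
i=5 t=9 v=9: → [9,16),[6,13),[3,10); WM=7; [0,7) fires=4
i=6 t=10 v=2: → [9,16),[6,13); WM=7
i=7 t=12 v=2: → [12,19),[9,16),[6,13); WM=7
i=8 t=12 v=5: → [12,19),[9,16),[6,13); WM=10; [3,10) fires=5
i=9 t=13 v=4: → [12,19),[9,16); WM=10
i=10 t=15 v=1: → [15,22),[12,19),[9,16); WM=10
i=11 t=18 v=4: → [18,25),[15,22),[12,19); WM=16; [6,13) fires=5 [9,16) fires=7
i=12 t=4 v=8: DROP (t<16-0); WM=16
i=13 t=19 v=7: → [18,25),[15,22); WM=16
i=14 t=17 v=5: → [15,22),[12,19); WM=17
i=15 t=20 v=7: → [18,25),[15,22); WM=17
i=16 t=21 v=2: → [21,28),[18,25),[15,22); WM=17
i=17 t=24 v=2: → [24,31),[21,28),[18,25); WM=22; [12,19) fires=6 [15,22) fires=6
i=18 t=26 v=8: → [24,31),[21,28); WM=22
i=19 t=20 v=5: DROP (t<22-0); WM=22
i=20 t=27 v=9: → [27,34),[24,31),[21,28); WM=25; [18,25) fires=5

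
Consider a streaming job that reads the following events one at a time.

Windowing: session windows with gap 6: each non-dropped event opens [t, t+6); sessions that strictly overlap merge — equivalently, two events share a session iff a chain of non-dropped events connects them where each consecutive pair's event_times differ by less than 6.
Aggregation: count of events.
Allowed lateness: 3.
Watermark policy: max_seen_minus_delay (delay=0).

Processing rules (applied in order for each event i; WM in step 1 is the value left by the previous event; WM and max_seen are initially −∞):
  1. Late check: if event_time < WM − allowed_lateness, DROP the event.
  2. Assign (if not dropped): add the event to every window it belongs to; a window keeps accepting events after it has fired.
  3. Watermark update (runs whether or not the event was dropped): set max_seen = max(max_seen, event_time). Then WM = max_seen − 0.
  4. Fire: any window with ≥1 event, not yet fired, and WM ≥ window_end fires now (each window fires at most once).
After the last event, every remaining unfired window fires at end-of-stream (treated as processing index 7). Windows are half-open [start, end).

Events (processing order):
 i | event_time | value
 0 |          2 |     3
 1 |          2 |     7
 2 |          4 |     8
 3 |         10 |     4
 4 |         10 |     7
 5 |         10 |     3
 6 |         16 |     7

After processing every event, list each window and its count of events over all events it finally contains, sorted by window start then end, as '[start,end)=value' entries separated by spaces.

i=0 t=2 v=3: → [2,8); WM=2
i=1 t=2 v=7: → [2,8); WM=2
i=2 t=4 v=8: → [2,10); WM=4
i=3 t=10 v=4: → [10,16); WM=10
i=4 t=10 v=7: → [10,16); WM=10
i=5 t=10 v=3: → [10,16); WM=10
i=6 t=16 v=7: → [16,22); WM=16

[2,10)=3 [10,16)=3 [16,22)=1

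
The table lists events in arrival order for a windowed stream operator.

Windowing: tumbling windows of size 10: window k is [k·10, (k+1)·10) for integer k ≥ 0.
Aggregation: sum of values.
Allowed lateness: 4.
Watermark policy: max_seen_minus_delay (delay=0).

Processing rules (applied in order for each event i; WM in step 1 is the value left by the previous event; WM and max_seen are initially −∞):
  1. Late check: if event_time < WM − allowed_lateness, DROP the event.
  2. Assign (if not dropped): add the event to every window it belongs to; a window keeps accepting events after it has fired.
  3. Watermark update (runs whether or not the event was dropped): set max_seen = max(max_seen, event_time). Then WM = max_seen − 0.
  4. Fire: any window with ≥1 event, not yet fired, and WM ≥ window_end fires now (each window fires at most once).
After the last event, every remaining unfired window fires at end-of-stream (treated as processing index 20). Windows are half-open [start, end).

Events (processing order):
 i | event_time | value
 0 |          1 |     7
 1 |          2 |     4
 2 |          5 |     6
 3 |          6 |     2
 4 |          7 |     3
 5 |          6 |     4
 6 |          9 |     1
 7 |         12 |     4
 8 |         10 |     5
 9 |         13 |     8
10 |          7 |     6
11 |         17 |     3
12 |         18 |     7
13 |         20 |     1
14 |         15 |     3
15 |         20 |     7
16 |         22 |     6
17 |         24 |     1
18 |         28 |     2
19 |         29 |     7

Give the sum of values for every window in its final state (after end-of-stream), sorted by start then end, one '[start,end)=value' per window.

i=0 t=1 v=7: → [0,10); WM=1
i=1 t=2 v=4: → [0,10); WM=2
i=2 t=5 v=6: → [0,10); WM=5
i=3 t=6 v=2: → [0,10); WM=6
i=4 t=7 v=3: → [0,10); WM=7
i=5 t=6 v=4: → [0,10); WM=7
i=6 t=9 v=1: → [0,10); WM=9
i=7 t=12 v=4: → [10,20); WM=12; [0,10) fires=27
i=8 t=10 v=5: → [10,20); WM=12
i=9 t=13 v=8: → [10,20); WM=13
i=10 t=7 v=6: DROP (t<13-4); WM=13
i=11 t=17 v=3: → [10,20); WM=17
i=12 t=18 v=7: → [10,20); WM=18
i=13 t=20 v=1: → [20,30); WM=20; [10,20) fires=27
i=14 t=15 v=3: DROP (t<20-4); WM=20
i=15 t=20 v=7: → [20,30); WM=20
i=16 t=22 v=6: → [20,30); WM=22
i=17 t=24 v=1: → [20,30); WM=24
i=18 t=28 v=2: → [20,30); WM=28
i=19 t=29 v=7: → [20,30); WM=29

[0,10)=27 [10,20)=27 [20,30)=24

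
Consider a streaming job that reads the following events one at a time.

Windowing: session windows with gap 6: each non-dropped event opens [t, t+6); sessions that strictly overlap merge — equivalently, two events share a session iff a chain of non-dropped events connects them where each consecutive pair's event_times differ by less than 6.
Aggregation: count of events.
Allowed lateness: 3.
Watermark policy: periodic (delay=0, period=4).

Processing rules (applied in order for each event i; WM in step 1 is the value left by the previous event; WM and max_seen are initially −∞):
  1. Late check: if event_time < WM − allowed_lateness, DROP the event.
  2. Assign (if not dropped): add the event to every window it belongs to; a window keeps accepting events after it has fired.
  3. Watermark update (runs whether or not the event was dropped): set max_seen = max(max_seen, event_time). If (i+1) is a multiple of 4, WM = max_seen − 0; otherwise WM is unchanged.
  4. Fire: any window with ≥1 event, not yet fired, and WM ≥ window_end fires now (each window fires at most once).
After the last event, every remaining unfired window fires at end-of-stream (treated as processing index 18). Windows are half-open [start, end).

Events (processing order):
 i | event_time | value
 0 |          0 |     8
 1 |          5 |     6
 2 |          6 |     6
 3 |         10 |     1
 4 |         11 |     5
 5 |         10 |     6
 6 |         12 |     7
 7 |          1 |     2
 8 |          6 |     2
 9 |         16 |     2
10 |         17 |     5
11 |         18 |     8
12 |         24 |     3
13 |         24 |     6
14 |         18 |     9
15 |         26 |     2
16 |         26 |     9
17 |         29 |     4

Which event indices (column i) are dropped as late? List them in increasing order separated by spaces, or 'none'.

7 8

i=0 t=0 v=8: → [0,6); WM=−∞
i=1 t=5 v=6: → [0,11); WM=−∞
i=2 t=6 v=6: → [0,12); WM=−∞
i=3 t=10 v=1: → [0,16); WM=10
i=4 t=11 v=5: → [0,17); WM=10
i=5 t=10 v=6: → [0,17); WM=10
i=6 t=12 v=7: → [0,18); WM=10
i=7 t=1 v=2: DROP (t<10-3); WM=12
i=8 t=6 v=2: DROP (t<12-3); WM=12
i=9 t=16 v=2: → [0,22); WM=12
i=10 t=17 v=5: → [0,23); WM=12
i=11 t=18 v=8: → [0,24); WM=18
i=12 t=24 v=3: → [24,30); WM=18
i=13 t=24 v=6: → [24,30); WM=18
i=14 t=18 v=9: → [0,24); WM=18
i=15 t=26 v=2: → [24,32); WM=26
i=16 t=26 v=9: → [24,32); WM=26
i=17 t=29 v=4: → [24,35); WM=26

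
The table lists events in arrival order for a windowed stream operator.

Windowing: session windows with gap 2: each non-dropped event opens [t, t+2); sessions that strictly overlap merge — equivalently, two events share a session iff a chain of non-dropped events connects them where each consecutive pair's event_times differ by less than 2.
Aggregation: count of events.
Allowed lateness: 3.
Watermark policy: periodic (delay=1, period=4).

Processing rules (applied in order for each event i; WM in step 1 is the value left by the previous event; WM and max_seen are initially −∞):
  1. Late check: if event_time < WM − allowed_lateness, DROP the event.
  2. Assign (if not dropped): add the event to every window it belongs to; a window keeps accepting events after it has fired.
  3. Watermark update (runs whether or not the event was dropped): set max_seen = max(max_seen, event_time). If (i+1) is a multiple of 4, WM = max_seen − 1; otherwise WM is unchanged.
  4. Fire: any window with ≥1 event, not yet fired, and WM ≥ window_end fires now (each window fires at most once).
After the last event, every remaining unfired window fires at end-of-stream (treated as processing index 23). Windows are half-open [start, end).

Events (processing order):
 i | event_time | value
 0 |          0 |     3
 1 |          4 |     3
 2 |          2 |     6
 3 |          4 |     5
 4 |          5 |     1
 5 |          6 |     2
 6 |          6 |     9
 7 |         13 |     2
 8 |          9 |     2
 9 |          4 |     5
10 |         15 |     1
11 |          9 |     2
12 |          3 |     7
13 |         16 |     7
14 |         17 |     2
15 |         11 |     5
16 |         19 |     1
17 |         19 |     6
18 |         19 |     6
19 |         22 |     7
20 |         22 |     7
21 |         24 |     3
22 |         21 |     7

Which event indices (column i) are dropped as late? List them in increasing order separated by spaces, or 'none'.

9 12

i=0 t=0 v=3: → [0,2); WM=−∞
i=1 t=4 v=3: → [4,6); WM=−∞
i=2 t=2 v=6: → [2,4); WM=−∞
i=3 t=4 v=5: → [4,6); WM=3
i=4 t=5 v=1: → [4,7); WM=3
i=5 t=6 v=2: → [4,8); WM=3
i=6 t=6 v=9: → [4,8); WM=3
i=7 t=13 v=2: → [13,15); WM=12
i=8 t=9 v=2: → [9,11); WM=12
i=9 t=4 v=5: DROP (t<12-3); WM=12
i=10 t=15 v=1: → [15,17); WM=12
i=11 t=9 v=2: → [9,11); WM=14
i=12 t=3 v=7: DROP (t<14-3); WM=14
i=13 t=16 v=7: → [15,18); WM=14
i=14 t=17 v=2: → [15,19); WM=14
i=15 t=11 v=5: → [11,13); WM=16
i=16 t=19 v=1: → [19,21); WM=16
i=17 t=19 v=6: → [19,21); WM=16
i=18 t=19 v=6: → [19,21); WM=16
i=19 t=22 v=7: → [22,24); WM=21
i=20 t=22 v=7: → [22,24); WM=21
i=21 t=24 v=3: → [24,26); WM=21
i=22 t=21 v=7: → [21,24); WM=21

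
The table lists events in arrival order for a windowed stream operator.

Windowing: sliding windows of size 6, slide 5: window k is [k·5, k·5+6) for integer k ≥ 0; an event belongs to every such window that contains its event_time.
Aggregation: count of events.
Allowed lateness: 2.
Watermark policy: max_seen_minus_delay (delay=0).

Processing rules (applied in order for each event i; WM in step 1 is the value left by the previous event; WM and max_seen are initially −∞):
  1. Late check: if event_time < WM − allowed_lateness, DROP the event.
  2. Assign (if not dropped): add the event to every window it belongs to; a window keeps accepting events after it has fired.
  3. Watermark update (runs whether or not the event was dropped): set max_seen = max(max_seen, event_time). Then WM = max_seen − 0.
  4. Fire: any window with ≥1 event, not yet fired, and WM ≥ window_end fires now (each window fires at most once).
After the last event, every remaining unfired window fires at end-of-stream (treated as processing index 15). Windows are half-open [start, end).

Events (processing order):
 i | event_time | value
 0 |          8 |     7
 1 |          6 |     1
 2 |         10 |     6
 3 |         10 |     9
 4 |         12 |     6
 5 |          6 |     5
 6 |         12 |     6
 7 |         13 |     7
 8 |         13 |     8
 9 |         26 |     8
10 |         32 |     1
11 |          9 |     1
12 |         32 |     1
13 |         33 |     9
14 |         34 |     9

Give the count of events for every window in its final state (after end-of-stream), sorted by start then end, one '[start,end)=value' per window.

[5,11)=4 [10,16)=6 [25,31)=1 [30,36)=4

i=0 t=8 v=7: → [5,11); WM=8
i=1 t=6 v=1: → [5,11); WM=8
i=2 t=10 v=6: → [10,16),[5,11); WM=10
i=3 t=10 v=9: → [10,16),[5,11); WM=10
i=4 t=12 v=6: → [10,16); WM=12; [5,11) fires=4
i=5 t=6 v=5: DROP (t<12-2); WM=12
i=6 t=12 v=6: → [10,16); WM=12
i=7 t=13 v=7: → [10,16); WM=13
i=8 t=13 v=8: → [10,16); WM=13
i=9 t=26 v=8: → [25,31); WM=26; [10,16) fires=6
i=10 t=32 v=1: → [30,36); WM=32; [25,31) fires=1
i=11 t=9 v=1: DROP (t<32-2); WM=32
i=12 t=32 v=1: → [30,36); WM=32
i=13 t=33 v=9: → [30,36); WM=33
i=14 t=34 v=9: → [30,36); WM=34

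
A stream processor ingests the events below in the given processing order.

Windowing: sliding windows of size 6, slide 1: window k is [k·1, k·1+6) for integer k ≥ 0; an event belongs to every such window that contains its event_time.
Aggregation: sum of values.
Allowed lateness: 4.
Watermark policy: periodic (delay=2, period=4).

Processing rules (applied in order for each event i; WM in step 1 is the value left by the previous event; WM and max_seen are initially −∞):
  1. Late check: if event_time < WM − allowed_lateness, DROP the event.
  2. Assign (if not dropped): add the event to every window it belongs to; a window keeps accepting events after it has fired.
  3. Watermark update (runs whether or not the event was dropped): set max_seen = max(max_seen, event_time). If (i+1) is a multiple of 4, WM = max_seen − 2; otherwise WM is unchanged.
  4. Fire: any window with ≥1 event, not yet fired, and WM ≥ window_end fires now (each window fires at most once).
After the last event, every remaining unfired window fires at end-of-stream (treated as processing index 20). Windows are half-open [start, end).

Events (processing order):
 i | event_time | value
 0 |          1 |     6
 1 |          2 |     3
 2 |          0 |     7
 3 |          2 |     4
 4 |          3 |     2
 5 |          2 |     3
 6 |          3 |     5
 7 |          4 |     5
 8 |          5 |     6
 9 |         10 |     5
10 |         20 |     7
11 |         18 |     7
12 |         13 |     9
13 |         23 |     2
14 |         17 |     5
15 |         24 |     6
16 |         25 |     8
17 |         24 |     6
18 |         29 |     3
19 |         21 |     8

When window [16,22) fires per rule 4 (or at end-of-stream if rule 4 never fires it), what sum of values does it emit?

i=0 t=1 v=6: → [1,7),[0,6); WM=−∞
i=1 t=2 v=3: → [2,8),[1,7),[0,6); WM=−∞
i=2 t=0 v=7: → [0,6); WM=−∞
i=3 t=2 v=4: → [2,8),[1,7),[0,6); WM=0
i=4 t=3 v=2: → [3,9),[2,8),[1,7),[0,6); WM=0
i=5 t=2 v=3: → [2,8),[1,7),[0,6); WM=0
i=6 t=3 v=5: → [3,9),[2,8),[1,7),[0,6); WM=0
i=7 t=4 v=5: → [4,10),[3,9),[2,8),[1,7),[0,6); WM=2
i=8 t=5 v=6: → [5,11),[4,10),[3,9),[2,8),[1,7),[0,6); WM=2
i=9 t=10 v=5: → [10,16),[9,15),[8,14),[7,13),[6,12),[5,11); WM=2
i=10 t=20 v=7: → [20,26),[19,25),[18,24),[17,23),[16,22),[15,21); WM=2
i=11 t=18 v=7: → [18,24),[17,23),[16,22),[15,21),[14,20),[13,19); WM=18; [0,6) fires=41 [1,7) fires=34 [2,8) fires=28 [3,9) fires=18 [4,10) fires=11 [5,11) fires=11 [6,12) fires=5 [7,13) fires=5 [8,14) fires=5 [9,15) fires=5 [10,16) fires=5
i=12 t=13 v=9: DROP (t<18-4); WM=18
i=13 t=23 v=2: → [23,29),[22,28),[21,27),[20,26),[19,25),[18,24); WM=18
i=14 t=17 v=5: → [17,23),[16,22),[15,21),[14,20),[13,19),[12,18); WM=18; [12,18) fires=5
i=15 t=24 v=6: → [24,30),[23,29),[22,28),[21,27),[20,26),[19,25); WM=22; [13,19) fires=12 [14,20) fires=12 [15,21) fires=19 [16,22) fires=19
i=16 t=25 v=8: → [25,31),[24,30),[23,29),[22,28),[21,27),[20,26); WM=22
i=17 t=24 v=6: → [24,30),[23,29),[22,28),[21,27),[20,26),[19,25); WM=22
i=18 t=29 v=3: → [29,35),[28,34),[27,33),[26,32),[25,31),[24,30); WM=22
i=19 t=21 v=8: → [21,27),[20,26),[19,25),[18,24),[17,23),[16,22); WM=27; [17,23) fires=27 [18,24) fires=24 [19,25) fires=29 [20,26) fires=37 [21,27) fires=30

19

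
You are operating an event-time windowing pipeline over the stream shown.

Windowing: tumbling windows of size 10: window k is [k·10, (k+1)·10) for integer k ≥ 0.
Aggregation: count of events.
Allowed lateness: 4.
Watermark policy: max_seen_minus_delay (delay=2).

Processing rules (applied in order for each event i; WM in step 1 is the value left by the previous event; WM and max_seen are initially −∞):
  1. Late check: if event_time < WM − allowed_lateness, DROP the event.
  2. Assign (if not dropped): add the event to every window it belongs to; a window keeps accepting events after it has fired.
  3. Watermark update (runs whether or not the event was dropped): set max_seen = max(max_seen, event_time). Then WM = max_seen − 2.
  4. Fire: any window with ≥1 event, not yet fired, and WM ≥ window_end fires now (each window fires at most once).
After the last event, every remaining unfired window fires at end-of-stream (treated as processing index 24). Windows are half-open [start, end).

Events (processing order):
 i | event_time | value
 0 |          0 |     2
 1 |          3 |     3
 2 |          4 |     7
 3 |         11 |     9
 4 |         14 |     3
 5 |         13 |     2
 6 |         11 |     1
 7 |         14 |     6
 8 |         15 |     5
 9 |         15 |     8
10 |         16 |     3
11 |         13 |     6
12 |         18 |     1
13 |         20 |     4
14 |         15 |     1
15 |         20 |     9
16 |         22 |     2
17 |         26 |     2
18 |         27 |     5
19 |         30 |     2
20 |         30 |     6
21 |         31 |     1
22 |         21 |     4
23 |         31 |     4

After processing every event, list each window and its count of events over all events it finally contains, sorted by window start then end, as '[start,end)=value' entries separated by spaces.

i=0 t=0 v=2: → [0,10); WM=-2
i=1 t=3 v=3: → [0,10); WM=1
i=2 t=4 v=7: → [0,10); WM=2
i=3 t=11 v=9: → [10,20); WM=9
i=4 t=14 v=3: → [10,20); WM=12; [0,10) fires=3
i=5 t=13 v=2: → [10,20); WM=12
i=6 t=11 v=1: → [10,20); WM=12
i=7 t=14 v=6: → [10,20); WM=12
i=8 t=15 v=5: → [10,20); WM=13
i=9 t=15 v=8: → [10,20); WM=13
i=10 t=16 v=3: → [10,20); WM=14
i=11 t=13 v=6: → [10,20); WM=14
i=12 t=18 v=1: → [10,20); WM=16
i=13 t=20 v=4: → [20,30); WM=18
i=14 t=15 v=1: → [10,20); WM=18
i=15 t=20 v=9: → [20,30); WM=18
i=16 t=22 v=2: → [20,30); WM=20; [10,20) fires=11
i=17 t=26 v=2: → [20,30); WM=24
i=18 t=27 v=5: → [20,30); WM=25
i=19 t=30 v=2: → [30,40); WM=28
i=20 t=30 v=6: → [30,40); WM=28
i=21 t=31 v=1: → [30,40); WM=29
i=22 t=21 v=4: DROP (t<29-4); WM=29
i=23 t=31 v=4: → [30,40); WM=29

[0,10)=3 [10,20)=11 [20,30)=5 [30,40)=4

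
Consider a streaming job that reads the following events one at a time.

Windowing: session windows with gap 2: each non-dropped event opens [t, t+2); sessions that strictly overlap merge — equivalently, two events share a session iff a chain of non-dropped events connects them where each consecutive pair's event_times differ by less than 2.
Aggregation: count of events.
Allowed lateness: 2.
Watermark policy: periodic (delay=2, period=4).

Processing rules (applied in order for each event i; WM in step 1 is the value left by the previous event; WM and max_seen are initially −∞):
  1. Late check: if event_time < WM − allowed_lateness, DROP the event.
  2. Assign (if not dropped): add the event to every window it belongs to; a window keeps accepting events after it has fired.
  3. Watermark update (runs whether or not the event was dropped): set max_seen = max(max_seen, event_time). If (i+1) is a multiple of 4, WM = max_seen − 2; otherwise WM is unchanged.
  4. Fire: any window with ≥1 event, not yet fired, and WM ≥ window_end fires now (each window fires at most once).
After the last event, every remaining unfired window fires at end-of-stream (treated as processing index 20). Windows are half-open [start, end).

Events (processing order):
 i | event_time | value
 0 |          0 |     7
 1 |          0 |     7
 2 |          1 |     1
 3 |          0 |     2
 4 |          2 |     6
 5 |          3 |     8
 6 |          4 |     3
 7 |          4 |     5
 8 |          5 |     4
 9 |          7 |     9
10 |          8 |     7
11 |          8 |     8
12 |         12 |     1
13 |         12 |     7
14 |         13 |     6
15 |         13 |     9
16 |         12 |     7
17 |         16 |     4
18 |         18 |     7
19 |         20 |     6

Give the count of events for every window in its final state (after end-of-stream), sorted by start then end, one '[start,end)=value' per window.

i=0 t=0 v=7: → [0,2); WM=−∞
i=1 t=0 v=7: → [0,2); WM=−∞
i=2 t=1 v=1: → [0,3); WM=−∞
i=3 t=0 v=2: → [0,3); WM=-1
i=4 t=2 v=6: → [0,4); WM=-1
i=5 t=3 v=8: → [0,5); WM=-1
i=6 t=4 v=3: → [0,6); WM=-1
i=7 t=4 v=5: → [0,6); WM=2
i=8 t=5 v=4: → [0,7); WM=2
i=9 t=7 v=9: → [7,9); WM=2
i=10 t=8 v=7: → [7,10); WM=2
i=11 t=8 v=8: → [7,10); WM=6
i=12 t=12 v=1: → [12,14); WM=6
i=13 t=12 v=7: → [12,14); WM=6
i=14 t=13 v=6: → [12,15); WM=6
i=15 t=13 v=9: → [12,15); WM=11
i=16 t=12 v=7: → [12,15); WM=11
i=17 t=16 v=4: → [16,18); WM=11
i=18 t=18 v=7: → [18,20); WM=11
i=19 t=20 v=6: → [20,22); WM=18

[0,7)=9 [7,10)=3 [12,15)=5 [16,18)=1 [18,20)=1 [20,22)=1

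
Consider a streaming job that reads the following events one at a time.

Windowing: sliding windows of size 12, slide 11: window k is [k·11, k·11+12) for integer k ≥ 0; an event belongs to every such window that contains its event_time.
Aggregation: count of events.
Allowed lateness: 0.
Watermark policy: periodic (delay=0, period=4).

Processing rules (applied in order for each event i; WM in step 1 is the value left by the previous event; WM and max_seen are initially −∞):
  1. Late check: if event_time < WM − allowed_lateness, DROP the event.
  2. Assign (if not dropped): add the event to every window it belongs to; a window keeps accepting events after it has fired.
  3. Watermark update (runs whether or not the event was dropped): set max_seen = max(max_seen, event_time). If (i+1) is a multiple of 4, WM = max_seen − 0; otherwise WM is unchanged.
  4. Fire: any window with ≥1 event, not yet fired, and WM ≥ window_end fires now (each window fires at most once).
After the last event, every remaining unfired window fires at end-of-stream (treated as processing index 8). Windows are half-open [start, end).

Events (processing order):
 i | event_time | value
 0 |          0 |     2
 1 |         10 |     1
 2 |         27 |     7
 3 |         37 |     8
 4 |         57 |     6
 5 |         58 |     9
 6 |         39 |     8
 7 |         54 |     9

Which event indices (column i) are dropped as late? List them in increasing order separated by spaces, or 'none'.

i=0 t=0 v=2: → [0,12); WM=−∞
i=1 t=10 v=1: → [0,12); WM=−∞
i=2 t=27 v=7: → [22,34); WM=−∞
i=3 t=37 v=8: → [33,45); WM=37; [0,12) fires=2 [22,34) fires=1
i=4 t=57 v=6: → [55,67); WM=37
i=5 t=58 v=9: → [55,67); WM=37
i=6 t=39 v=8: → [33,45); WM=37
i=7 t=54 v=9: → [44,56); WM=58; [33,45) fires=2 [44,56) fires=1

none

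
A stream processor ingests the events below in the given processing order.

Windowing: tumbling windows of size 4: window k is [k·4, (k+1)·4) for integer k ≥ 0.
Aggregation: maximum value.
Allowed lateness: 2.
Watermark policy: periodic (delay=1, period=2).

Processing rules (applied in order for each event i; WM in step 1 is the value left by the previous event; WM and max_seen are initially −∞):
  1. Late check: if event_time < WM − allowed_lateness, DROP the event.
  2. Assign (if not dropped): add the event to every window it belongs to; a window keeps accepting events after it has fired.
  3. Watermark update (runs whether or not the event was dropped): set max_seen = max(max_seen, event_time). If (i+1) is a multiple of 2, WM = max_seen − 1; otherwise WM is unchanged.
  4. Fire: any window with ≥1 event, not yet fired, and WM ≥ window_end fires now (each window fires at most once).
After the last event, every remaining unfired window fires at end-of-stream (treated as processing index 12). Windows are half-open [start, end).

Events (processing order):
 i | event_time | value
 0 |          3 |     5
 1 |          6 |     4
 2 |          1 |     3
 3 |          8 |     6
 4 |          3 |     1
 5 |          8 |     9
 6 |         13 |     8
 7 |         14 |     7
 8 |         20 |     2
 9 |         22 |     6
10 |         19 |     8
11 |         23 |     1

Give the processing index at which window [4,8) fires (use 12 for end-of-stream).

i=0 t=3 v=5: → [0,4); WM=−∞
i=1 t=6 v=4: → [4,8); WM=5; [0,4) fires=5
i=2 t=1 v=3: DROP (t<5-2); WM=5
i=3 t=8 v=6: → [8,12); WM=7
i=4 t=3 v=1: DROP (t<7-2); WM=7
i=5 t=8 v=9: → [8,12); WM=7
i=6 t=13 v=8: → [12,16); WM=7
i=7 t=14 v=7: → [12,16); WM=13; [4,8) fires=4 [8,12) fires=9
i=8 t=20 v=2: → [20,24); WM=13
i=9 t=22 v=6: → [20,24); WM=21; [12,16) fires=8
i=10 t=19 v=8: → [16,20); WM=21; [16,20) fires=8
i=11 t=23 v=1: → [20,24); WM=22

7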